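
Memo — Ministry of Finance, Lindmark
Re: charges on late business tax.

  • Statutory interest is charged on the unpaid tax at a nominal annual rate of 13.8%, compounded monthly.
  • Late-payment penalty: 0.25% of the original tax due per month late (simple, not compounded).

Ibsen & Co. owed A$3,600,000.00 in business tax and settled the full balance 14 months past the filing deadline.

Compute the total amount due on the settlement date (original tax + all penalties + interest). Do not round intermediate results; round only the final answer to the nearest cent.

A$4,350,982.56

Late-payment penalty = 0.25% × A$3,600,000.00 × 14 mo = A$126,000.00
Interest (13.8%/yr ÷ 12 = 1.15%/month): A$3,600,000.00 × ((1 + 0.0115)^14 − 1) = A$624,982.5568…
Total = A$3,600,000.00 + A$126,000.0000 + A$624,982.5568… = A$4,350,982.56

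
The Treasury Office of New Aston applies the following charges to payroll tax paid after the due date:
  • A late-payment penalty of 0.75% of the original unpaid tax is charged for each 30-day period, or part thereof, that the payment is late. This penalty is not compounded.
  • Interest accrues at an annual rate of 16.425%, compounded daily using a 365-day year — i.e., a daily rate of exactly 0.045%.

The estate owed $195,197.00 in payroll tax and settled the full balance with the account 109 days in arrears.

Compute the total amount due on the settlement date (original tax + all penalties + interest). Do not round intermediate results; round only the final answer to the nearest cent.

Penalty periods: ⌈109/30⌉ = 4; penalty = 4 × 0.75% × $195,197.00 = $5,855.91
Interest: $195,197.00 × ((1 + 0.00045)^109 − 1) = $195,197.00 × 0.05026128… = $9,810.8502…
Total = $195,197.00 + $5,855.9100 + $9,810.8502… = $210,863.76

$210,863.76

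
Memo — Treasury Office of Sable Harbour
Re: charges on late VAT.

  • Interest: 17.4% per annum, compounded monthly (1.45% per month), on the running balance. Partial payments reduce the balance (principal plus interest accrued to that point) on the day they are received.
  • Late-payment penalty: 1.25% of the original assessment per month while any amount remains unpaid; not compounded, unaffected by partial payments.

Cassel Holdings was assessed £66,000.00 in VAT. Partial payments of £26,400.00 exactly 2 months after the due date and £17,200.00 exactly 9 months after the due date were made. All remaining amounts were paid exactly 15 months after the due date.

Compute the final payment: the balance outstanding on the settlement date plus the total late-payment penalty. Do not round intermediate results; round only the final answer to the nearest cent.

£43,697.77

Balance at month 2: £66,000.0000 × (1 + 0.0145)^2 = £67,927.8765
After £26,400.00 payment: £67,927.8765 − £26,400.00 = £41,527.8765
Balance at month 9: £41,527.8765 × (1 + 0.0145)^7 = £45,930.8078…
After £17,200.00 payment: £45,930.8078… − £17,200.00 = £28,730.8078…
Balance at month 15: £28,730.8078… × (1 + 0.0145)^6 = £31,322.7689…
Penalty: 15 × 1.25% × £66,000.00 = £12,375.00
Final settlement = outstanding balance + penalty = £31,322.7689… + £12,375.00 = £43,697.77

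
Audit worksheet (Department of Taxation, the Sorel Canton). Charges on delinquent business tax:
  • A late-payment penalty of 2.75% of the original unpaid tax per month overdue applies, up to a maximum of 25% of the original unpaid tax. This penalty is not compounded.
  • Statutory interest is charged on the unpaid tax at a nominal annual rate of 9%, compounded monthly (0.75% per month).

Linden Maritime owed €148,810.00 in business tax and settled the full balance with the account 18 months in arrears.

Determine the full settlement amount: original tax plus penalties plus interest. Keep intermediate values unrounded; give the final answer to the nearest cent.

€207,435.25

Penalty (uncapped): 18 × 2.75% × €148,810.00 = €73,660.95; cap = 25% × €148,810.00 = €37,202.50 → penalty = €37,202.50
Interest: €148,810.00 × ((1 + 0.0075)^18 − 1) = €148,810.00 × 0.1439604… = €21,422.7454…
Total = €148,810.00 + €37,202.5000 + €21,422.7454… = €207,435.25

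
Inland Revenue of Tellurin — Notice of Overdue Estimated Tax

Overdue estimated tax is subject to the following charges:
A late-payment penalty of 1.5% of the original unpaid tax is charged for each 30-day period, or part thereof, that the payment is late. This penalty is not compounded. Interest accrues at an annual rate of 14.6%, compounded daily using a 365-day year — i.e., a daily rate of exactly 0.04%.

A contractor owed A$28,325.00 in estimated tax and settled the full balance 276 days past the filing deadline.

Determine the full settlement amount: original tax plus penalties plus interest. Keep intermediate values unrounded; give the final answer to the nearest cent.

A$35,879.28

Penalty periods: ⌈276/30⌉ = 10; penalty = 10 × 1.5% × A$28,325.00 = A$4,248.75
Interest: A$28,325.00 × ((1 + 0.0004)^276 − 1) = A$28,325.00 × 0.11670002… = A$3,305.5281…
Total = A$28,325.00 + A$4,248.7500 + A$3,305.5281… = A$35,879.28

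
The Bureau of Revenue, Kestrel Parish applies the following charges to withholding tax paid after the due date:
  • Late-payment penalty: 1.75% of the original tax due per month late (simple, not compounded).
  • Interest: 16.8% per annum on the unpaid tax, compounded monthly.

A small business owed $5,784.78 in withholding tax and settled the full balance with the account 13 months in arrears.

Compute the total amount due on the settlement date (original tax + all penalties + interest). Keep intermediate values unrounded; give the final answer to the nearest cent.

$8,246.79

Late-payment penalty: 13 × 1.75% × $5,784.78 = $1,316.04…
Interest (16.8%/yr ÷ 12 = 1.4%/month): $5,784.78 × ((1 + 0.014)^13 − 1) = $1,145.9705…
Total = $5,784.78 + $1,316.0375… + $1,145.9705… = $8,246.79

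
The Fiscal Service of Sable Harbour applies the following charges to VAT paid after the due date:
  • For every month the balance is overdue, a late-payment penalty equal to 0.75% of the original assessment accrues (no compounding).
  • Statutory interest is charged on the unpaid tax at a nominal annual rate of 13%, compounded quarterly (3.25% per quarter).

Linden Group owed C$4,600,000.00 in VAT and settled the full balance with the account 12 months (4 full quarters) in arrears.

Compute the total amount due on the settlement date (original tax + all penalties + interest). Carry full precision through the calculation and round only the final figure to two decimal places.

Late-payment penalty = 0.75% × C$4,600,000.00 × 12 mo = C$414,000.00
Interest: C$4,600,000.00 × ((1 + 0.0325)^4 − 1) = C$4,600,000.00 × 0.1364759… = C$627,789.2696…
Total = C$4,600,000.00 + C$414,000.0000 + C$627,789.2696… = C$5,641,789.27

C$5,641,789.27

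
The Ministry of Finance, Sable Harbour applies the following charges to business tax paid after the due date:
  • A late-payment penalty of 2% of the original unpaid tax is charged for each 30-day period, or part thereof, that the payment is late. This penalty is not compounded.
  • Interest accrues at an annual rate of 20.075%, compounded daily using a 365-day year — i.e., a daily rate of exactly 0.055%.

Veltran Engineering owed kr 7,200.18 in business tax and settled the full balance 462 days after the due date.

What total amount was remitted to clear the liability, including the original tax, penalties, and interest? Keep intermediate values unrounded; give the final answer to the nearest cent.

kr 11,586.61

Penalty periods: ⌈462/30⌉ = 16; penalty = 16 × 2% × kr 7,200.18 = kr 2,304.06…
Interest: kr 7,200.18 × ((1 + 0.00055)^462 − 1) = kr 7,200.18 × 0.28921067… = kr 2,082.3689…
Total = kr 7,200.18 + kr 2,304.0576 + kr 2,082.3689… = kr 11,586.61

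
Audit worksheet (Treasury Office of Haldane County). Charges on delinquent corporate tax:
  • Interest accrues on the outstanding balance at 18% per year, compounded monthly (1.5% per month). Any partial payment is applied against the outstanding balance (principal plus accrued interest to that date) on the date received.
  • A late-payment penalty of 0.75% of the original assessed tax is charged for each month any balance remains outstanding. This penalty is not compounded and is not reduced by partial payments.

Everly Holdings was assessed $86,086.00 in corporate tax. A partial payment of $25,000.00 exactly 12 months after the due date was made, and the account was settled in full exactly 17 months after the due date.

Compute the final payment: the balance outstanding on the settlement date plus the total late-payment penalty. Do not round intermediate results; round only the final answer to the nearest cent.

$94,924.38

Balance at month 12: $86,086.0000 × (1 + 0.015)^12 = $102,925.9859…
After $25,000.00 payment: $102,925.9859… − $25,000.00 = $77,925.9859…
Balance at month 17: $77,925.9859… × (1 + 0.015)^5 = $83,948.4181…
Penalty: 17 × 0.75% × $86,086.00 = $10,975.97…
Final settlement = outstanding balance + penalty = $83,948.4181… + $10,975.97… = $94,924.38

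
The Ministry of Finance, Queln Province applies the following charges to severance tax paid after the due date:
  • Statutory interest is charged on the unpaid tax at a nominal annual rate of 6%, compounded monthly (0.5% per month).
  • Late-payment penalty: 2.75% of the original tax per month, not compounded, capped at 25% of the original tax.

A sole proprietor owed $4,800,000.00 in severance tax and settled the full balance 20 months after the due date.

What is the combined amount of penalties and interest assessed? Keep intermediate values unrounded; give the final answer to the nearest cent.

$1,703,498.77

Penalty (uncapped): 20 × 2.75% × $4,800,000.00 = $2,640,000.00; cap = 25% × $4,800,000.00 = $1,200,000.00 → penalty = $1,200,000.00
Interest: $4,800,000.00 × ((1 + 0.005)^20 − 1) = $4,800,000.00 × 0.1048956… = $503,498.7705…
Penalties + interest = $1,200,000.0000 + $503,498.7705… = $1,703,498.77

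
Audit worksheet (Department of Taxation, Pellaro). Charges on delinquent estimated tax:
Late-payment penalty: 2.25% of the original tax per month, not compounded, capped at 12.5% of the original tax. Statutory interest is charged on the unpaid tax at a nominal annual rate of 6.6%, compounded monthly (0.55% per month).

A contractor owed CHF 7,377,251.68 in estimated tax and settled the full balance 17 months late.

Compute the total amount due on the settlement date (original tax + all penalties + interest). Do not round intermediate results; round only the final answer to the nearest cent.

CHF 9,020,382.11

Penalty (uncapped): 17 × 2.25% × CHF 7,377,251.68 = CHF 2,821,798.77…; cap = 12.5% × CHF 7,377,251.68 = CHF 922,156.46 → penalty = CHF 922,156.46
Interest: CHF 7,377,251.68 × ((1 + 0.0055)^17 − 1) = CHF 7,377,251.68 × 0.0977293… = CHF 720,973.9697…
Total = CHF 7,377,251.68 + CHF 922,156.4600 + CHF 720,973.9697… = CHF 9,020,382.11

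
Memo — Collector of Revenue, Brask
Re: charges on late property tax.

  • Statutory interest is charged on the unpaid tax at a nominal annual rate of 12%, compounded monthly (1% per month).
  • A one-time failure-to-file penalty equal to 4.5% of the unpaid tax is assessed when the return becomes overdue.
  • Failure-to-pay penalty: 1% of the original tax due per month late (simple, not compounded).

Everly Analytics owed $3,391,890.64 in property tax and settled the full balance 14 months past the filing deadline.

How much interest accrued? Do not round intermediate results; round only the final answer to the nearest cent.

Interest: $3,391,890.64 × ((1 + 0.01)^14 − 1) = $3,391,890.64 × 0.1494742… = $507,000.1848…

$507,000.18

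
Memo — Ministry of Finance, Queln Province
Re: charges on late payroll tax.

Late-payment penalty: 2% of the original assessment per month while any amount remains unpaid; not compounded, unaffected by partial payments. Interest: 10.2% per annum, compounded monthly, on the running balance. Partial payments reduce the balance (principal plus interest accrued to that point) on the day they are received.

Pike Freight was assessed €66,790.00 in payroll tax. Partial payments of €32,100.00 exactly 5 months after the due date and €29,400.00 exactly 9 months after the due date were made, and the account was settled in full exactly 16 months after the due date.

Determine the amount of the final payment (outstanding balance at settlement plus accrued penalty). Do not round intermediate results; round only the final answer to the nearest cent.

€31,422.17

Monthly rate = 10.2% ÷ 12 = 0.85%
Balance at month 5: €66,790.0000 × (1 + 0.0085)^5 = €69,677.2427…
After €32,100.00 payment: €69,677.2427… − €32,100.00 = €37,577.2427…
Balance at month 9: €37,577.2427… × (1 + 0.0085)^4 = €38,871.2512…
After €29,400.00 payment: €38,871.2512… − €29,400.00 = €9,471.2512…
Balance at month 16: €9,471.2512… × (1 + 0.0085)^7 = €10,049.3662…
Penalty: 16 × 2% × €66,790.00 = €21,372.80
Final settlement = outstanding balance + penalty = €10,049.3662… + €21,372.80 = €31,422.17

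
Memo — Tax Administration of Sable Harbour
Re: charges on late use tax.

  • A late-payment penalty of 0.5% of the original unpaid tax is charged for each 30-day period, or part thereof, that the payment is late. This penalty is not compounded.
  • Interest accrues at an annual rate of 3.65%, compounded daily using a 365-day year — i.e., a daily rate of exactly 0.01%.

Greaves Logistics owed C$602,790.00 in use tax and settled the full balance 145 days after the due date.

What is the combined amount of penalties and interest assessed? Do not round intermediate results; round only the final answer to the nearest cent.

Penalty periods: ⌈145/30⌉ = 5; penalty = 5 × 0.5% × C$602,790.00 = C$15,069.75
Interest: C$602,790.00 × ((1 + 0.0001)^145 − 1) = C$602,790.00 × 0.01460490… = C$8,803.6873…
Penalties + interest = C$15,069.7500 + C$8,803.6873… = C$23,873.44

C$23,873.44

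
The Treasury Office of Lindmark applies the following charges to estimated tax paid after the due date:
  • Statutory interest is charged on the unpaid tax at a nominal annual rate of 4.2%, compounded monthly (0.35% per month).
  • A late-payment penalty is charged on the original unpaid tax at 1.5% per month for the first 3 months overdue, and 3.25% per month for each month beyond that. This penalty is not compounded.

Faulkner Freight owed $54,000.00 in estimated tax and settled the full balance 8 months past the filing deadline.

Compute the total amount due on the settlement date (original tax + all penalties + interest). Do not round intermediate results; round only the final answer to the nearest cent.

$66,735.65

Penalty, months 1–3: 3 × 1.5% × $54,000.00 = $2,430.00
Penalty, months 4–8: 5 × 3.25% × $54,000.00 = $8,775.00
Interest: $54,000.00 × ((1 + 0.0035)^8 − 1) = $54,000.00 × 0.0283454… = $1,530.6522…
Total = $54,000.00 + $11,205.0000 + $1,530.6522… = $66,735.65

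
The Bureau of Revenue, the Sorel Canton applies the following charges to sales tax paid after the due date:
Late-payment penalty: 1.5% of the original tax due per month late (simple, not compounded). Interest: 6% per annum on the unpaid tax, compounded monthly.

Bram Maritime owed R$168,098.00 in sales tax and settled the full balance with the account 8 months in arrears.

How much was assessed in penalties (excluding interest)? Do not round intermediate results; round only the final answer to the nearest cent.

Late-payment penalty = 1.5% × R$168,098.00 × 8 mo = R$20,171.76

R$20,171.76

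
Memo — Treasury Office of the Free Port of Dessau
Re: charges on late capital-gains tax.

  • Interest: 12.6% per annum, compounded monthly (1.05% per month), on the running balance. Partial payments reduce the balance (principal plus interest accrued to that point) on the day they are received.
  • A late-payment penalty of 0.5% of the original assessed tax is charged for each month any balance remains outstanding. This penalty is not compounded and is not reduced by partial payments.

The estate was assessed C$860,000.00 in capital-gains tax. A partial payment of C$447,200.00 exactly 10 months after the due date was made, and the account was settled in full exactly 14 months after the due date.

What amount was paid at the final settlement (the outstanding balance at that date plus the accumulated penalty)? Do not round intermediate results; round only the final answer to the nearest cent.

C$589,340.94

Balance at month 10: C$860,000.0000 × (1 + 0.0105)^10 = C$954,688.3650…
After C$447,200.00 payment: C$954,688.3650… − C$447,200.00 = C$507,488.3650…
Balance at month 14: C$507,488.3650… × (1 + 0.0105)^4 = C$529,140.9360…
Penalty: 14 × 0.5% × C$860,000.00 = C$60,200.00
Final settlement = outstanding balance + penalty = C$529,140.9360… + C$60,200.00 = C$589,340.94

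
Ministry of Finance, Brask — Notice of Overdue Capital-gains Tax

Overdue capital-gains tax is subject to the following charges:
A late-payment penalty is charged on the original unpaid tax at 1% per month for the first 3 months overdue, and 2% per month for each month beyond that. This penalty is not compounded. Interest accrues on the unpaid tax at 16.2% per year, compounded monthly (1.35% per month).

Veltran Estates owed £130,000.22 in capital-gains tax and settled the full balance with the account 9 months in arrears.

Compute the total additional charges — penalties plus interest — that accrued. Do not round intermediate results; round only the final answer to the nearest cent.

£36,175.41

Penalty, months 1–3: 3 × 1% × £130,000.22 = £3,900.01…
Penalty, months 4–9: 6 × 2% × £130,000.22 = £15,600.03…
Interest: £130,000.22 × ((1 + 0.0135)^9 − 1) = £130,000.22 × 0.1282719… = £16,675.3770…
Penalties + interest = £19,500.0330 + £16,675.3770… = £36,175.41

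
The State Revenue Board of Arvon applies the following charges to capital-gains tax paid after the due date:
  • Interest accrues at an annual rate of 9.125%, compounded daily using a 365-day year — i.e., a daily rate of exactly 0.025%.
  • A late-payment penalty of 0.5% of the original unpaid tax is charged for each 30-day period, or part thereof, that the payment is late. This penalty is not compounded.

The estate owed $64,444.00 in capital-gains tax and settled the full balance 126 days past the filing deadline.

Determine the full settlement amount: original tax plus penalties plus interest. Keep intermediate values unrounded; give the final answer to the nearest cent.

$68,117.13

Penalty periods: ⌈126/30⌉ = 5; penalty = 5 × 0.5% × $64,444.00 = $1,611.10
Interest: $64,444.00 × ((1 + 0.00025)^126 − 1) = $64,444.00 × 0.03199731… = $2,062.0348…
Total = $64,444.00 + $1,611.1000 + $2,062.0348… = $68,117.13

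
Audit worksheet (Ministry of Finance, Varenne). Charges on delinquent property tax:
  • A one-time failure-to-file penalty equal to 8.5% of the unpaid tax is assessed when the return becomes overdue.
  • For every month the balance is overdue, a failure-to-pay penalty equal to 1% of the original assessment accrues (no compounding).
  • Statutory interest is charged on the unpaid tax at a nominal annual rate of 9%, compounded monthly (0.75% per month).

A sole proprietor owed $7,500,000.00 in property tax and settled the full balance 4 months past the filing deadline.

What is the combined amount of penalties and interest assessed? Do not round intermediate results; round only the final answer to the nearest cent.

$1,165,043.93

Failure-to-file penalty: 8.5% × $7,500,000.00 = $637,500.00
Failure-to-pay penalty = 1% × $7,500,000.00 × 4 mo = $300,000.00
Interest: $7,500,000.00 × ((1 + 0.0075)^4 − 1) = $7,500,000.00 × 0.0303392… = $227,543.9300…
Penalties + interest = $937,500.0000 + $227,543.9300… = $1,165,043.93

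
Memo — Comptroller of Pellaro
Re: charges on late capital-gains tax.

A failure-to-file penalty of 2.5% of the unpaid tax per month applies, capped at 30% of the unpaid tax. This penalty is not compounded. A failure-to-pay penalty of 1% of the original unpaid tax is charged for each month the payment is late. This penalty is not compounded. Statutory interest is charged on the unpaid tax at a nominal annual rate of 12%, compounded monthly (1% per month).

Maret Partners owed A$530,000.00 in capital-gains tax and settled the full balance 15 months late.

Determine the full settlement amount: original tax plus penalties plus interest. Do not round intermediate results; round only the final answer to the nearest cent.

Failure-to-file: 15 × 2.5% × A$530,000.00 = A$198,750.00, capped at 30% × A$530,000.00 = A$159,000.00
Failure-to-pay penalty = 1% × A$530,000.00 × 15 mo = A$79,500.00
Interest: A$530,000.00 × ((1 + 0.01)^15 − 1) = A$530,000.00 × 0.1609690… = A$85,313.5463…
Total = A$530,000.00 + A$238,500.0000 + A$85,313.5463… = A$853,813.55

A$853,813.55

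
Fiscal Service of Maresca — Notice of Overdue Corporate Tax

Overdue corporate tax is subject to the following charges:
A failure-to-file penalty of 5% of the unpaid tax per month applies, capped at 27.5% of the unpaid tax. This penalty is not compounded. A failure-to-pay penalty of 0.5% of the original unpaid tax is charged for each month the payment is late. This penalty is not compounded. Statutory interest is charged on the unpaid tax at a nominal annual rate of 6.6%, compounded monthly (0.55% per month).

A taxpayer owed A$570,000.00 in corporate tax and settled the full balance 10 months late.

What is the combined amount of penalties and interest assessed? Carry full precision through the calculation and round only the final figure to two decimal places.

A$217,387.40

Failure-to-file: 10 × 5% × A$570,000.00 = A$285,000.00, capped at 27.5% × A$570,000.00 = A$156,750.00
Failure-to-pay penalty: 10 × 0.5% × A$570,000.00 = A$28,500.00
Interest: A$570,000.00 × ((1 + 0.0055)^10 − 1) = A$570,000.00 × 0.0563814… = A$32,137.4028…
Penalties + interest = A$185,250.0000 + A$32,137.4028… = A$217,387.40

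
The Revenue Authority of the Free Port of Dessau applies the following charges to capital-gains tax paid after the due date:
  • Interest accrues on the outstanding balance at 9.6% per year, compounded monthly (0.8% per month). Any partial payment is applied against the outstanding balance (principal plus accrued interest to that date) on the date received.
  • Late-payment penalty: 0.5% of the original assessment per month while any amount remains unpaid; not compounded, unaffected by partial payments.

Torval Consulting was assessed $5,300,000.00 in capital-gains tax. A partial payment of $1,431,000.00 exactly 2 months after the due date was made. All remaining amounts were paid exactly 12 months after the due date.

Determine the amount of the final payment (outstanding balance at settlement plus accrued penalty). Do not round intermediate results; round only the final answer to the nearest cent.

Balance at month 2: $5,300,000.0000 × (1 + 0.008)^2 = $5,385,139.2000
After $1,431,000.00 payment: $5,385,139.2000 − $1,431,000.00 = $3,954,139.2000
Balance at month 12: $3,954,139.2000 × (1 + 0.008)^10 = $4,282,104.6333…
Penalty: 12 × 0.5% × $5,300,000.00 = $318,000.00
Final settlement = outstanding balance + penalty = $4,282,104.6333… + $318,000.00 = $4,600,104.63

$4,600,104.63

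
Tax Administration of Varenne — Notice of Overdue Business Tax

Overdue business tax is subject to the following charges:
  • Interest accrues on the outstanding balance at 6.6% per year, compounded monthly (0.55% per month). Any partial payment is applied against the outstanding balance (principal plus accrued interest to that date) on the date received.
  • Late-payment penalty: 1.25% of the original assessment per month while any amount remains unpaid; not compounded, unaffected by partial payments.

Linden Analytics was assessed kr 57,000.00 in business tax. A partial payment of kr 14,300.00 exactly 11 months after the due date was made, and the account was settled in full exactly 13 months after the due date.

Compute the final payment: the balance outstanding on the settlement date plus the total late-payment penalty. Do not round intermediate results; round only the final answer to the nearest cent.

kr 56,017.51

Balance at month 11: kr 57,000.0000 × (1 + 0.0055)^11 = kr 60,544.9159…
After kr 14,300.00 payment: kr 60,544.9159… − kr 14,300.00 = kr 46,244.9159…
Balance at month 13: kr 46,244.9159… × (1 + 0.0055)^2 = kr 46,755.0088…
Penalty: 13 × 1.25% × kr 57,000.00 = kr 9,262.50
Final settlement = outstanding balance + penalty = kr 46,755.0088… + kr 9,262.50 = kr 56,017.51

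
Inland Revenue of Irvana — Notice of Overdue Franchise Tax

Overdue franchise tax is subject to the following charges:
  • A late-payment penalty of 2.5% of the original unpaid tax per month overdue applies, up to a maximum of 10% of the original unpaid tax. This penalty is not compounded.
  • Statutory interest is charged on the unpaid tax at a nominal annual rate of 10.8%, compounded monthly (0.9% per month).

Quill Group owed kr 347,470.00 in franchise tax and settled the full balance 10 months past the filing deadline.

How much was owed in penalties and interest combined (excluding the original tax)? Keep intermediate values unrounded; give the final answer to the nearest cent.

Penalty (uncapped): 10 × 2.5% × kr 347,470.00 = kr 86,867.50; cap = 10% × kr 347,470.00 = kr 34,747.00 → penalty = kr 34,747.00
Interest: kr 347,470.00 × ((1 + 0.009)^10 − 1) = kr 347,470.00 × 0.0937339… = kr 32,569.7088…
Penalties + interest = kr 34,747.0000 + kr 32,569.7088… = kr 67,316.71

kr 67,316.71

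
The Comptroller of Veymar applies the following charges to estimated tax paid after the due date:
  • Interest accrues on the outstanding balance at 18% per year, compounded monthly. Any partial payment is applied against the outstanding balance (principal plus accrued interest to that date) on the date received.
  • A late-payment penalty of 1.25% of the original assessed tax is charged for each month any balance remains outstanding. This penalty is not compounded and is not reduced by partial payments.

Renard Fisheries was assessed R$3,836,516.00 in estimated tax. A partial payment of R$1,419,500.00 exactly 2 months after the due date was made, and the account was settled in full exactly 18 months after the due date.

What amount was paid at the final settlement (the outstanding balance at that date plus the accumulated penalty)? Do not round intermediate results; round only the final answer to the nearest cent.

R$4,077,524.38

Monthly rate = 18% ÷ 12 = 1.5%
Balance at month 2: R$3,836,516.0000 × (1 + 0.015)^2 = R$3,952,474.6961
After R$1,419,500.00 payment: R$3,952,474.6961 − R$1,419,500.00 = R$2,532,974.6961
Balance at month 18: R$2,532,974.6961 × (1 + 0.015)^16 = R$3,214,308.2819…
Penalty: 18 × 1.25% × R$3,836,516.00 = R$863,216.10
Final settlement = outstanding balance + penalty = R$3,214,308.2819… + R$863,216.10 = R$4,077,524.38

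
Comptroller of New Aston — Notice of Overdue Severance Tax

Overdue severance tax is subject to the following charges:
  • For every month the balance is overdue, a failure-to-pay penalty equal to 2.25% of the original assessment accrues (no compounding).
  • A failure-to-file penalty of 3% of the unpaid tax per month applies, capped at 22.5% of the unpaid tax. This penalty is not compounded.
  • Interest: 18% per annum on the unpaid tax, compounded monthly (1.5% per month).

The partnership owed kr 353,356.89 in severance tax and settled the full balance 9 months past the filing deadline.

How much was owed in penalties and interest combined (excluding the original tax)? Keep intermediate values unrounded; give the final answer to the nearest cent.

Failure-to-file: 9 × 3% × kr 353,356.89 = kr 95,406.36…, capped at 22.5% × kr 353,356.89 = kr 79,505.30…
Failure-to-pay penalty = 2.25% × kr 353,356.89 × 9 mo = kr 71,554.77…
Interest: kr 353,356.89 × ((1 + 0.015)^9 − 1) = kr 353,356.89 × 0.1433900… = kr 50,667.8358…
Penalties + interest = kr 151,060.0705… + kr 50,667.8358… = kr 201,727.91

kr 201,727.91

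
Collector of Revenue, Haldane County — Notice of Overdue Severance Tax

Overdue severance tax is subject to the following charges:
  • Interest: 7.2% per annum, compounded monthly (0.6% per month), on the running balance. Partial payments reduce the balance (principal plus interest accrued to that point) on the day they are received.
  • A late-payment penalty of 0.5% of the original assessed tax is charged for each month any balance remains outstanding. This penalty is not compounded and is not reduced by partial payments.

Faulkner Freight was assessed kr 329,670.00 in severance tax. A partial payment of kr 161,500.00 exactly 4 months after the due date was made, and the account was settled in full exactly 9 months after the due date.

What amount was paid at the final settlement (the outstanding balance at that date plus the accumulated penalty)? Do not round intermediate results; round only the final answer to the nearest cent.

kr 196,337.13

Balance at month 4: kr 329,670.0000 × (1 + 0.006)^4 = kr 337,653.5740…
After kr 161,500.00 payment: kr 337,653.5740… − kr 161,500.00 = kr 176,153.5740…
Balance at month 9: kr 176,153.5740… × (1 + 0.006)^5 = kr 181,501.9781…
Penalty: 9 × 0.5% × kr 329,670.00 = kr 14,835.15
Final settlement = outstanding balance + penalty = kr 181,501.9781… + kr 14,835.15 = kr 196,337.13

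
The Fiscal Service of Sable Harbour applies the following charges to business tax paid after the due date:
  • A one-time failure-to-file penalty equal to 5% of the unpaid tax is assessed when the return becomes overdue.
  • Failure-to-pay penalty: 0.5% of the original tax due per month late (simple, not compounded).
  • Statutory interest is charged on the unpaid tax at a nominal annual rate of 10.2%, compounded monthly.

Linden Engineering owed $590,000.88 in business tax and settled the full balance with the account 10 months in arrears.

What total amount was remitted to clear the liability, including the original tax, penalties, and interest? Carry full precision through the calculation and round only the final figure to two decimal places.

Failure-to-file penalty: 5% × $590,000.88 = $29,500.04…
Failure-to-pay penalty: 10 × 0.5% × $590,000.88 = $29,500.04…
Interest (10.2%/yr ÷ 12 = 0.85%/month): $590,000.88 × ((1 + 0.0085)^10 − 1) = $52,112.4487…
Total = $590,000.88 + $59,000.0880 + $52,112.4487… = $701,113.42

$701,113.42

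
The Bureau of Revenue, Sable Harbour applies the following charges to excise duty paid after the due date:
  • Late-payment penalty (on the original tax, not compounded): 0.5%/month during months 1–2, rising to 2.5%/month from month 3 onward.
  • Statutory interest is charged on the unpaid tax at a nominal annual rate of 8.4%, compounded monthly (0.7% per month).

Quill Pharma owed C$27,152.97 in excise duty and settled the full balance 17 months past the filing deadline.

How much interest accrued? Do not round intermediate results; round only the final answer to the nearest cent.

Interest: C$27,152.97 × ((1 + 0.007)^17 − 1) = C$27,152.97 × 0.1259031… = C$3,418.6420…

C$3,418.64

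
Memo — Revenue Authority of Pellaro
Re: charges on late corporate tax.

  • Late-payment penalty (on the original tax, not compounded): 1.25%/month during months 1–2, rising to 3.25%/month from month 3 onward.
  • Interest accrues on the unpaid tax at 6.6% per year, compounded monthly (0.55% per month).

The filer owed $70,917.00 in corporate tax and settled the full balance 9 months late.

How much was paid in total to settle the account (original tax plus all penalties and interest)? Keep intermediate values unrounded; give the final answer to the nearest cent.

Penalty, months 1–2: 2 × 1.25% × $70,917.00 = $1,772.93…
Penalty, months 3–9: 7 × 3.25% × $70,917.00 = $16,133.62…
Interest: $70,917.00 × ((1 + 0.0055)^9 − 1) = $70,917.00 × 0.0506031… = $3,588.6194…
Total = $70,917.00 + $17,906.5425 + $3,588.6194… = $92,412.16

$92,412.16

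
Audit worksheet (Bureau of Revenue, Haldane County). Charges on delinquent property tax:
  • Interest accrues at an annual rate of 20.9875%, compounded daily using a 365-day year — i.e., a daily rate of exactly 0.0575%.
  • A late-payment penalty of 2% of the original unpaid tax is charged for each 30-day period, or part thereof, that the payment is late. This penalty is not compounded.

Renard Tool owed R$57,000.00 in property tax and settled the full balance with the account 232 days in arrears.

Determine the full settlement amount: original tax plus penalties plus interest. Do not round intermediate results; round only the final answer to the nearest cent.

R$74,251.80

Penalty periods: ⌈232/30⌉ = 8; penalty = 8 × 2% × R$57,000.00 = R$9,120.00
Interest: R$57,000.00 × ((1 + 0.000575)^232 − 1) = R$57,000.00 × 0.14266318… = R$8,131.8014…
Total = R$57,000.00 + R$9,120.0000 + R$8,131.8014… = R$74,251.80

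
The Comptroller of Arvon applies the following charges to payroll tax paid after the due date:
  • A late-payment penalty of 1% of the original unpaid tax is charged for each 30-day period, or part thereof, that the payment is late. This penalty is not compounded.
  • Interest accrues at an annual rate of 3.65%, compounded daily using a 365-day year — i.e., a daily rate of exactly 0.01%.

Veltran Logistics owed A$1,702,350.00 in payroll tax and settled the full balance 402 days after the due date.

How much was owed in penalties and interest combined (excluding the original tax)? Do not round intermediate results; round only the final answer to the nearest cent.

A$308,154.06

Penalty periods: ⌈402/30⌉ = 14; penalty = 14 × 1% × A$1,702,350.00 = A$238,329.00
Interest: A$1,702,350.00 × ((1 + 0.0001)^402 − 1) = A$1,702,350.00 × 0.04101686… = A$69,825.0599…
Penalties + interest = A$238,329.0000 + A$69,825.0599… = A$308,154.06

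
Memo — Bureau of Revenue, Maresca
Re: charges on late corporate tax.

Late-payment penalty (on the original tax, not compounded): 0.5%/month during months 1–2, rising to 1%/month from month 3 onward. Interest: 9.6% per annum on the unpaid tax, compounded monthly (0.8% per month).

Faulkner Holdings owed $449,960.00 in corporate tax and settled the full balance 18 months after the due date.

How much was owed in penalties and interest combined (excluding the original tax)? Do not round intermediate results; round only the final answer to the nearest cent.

$145,887.21

Penalty, months 1–2: 2 × 0.5% × $449,960.00 = $4,499.60
Penalty, months 3–18: 16 × 1% × $449,960.00 = $71,993.60
Interest: $449,960.00 × ((1 + 0.008)^18 − 1) = $449,960.00 × 0.1542226… = $69,394.0062…
Penalties + interest = $76,493.2000 + $69,394.0062… = $145,887.21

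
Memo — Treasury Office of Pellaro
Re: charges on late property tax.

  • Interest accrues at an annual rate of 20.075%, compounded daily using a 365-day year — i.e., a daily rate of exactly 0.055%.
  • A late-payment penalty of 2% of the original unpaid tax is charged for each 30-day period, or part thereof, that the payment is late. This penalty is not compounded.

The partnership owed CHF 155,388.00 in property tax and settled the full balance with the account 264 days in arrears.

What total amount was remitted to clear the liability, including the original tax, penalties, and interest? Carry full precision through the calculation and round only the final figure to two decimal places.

CHF 207,633.28

Penalty periods: ⌈264/30⌉ = 9; penalty = 9 × 2% × CHF 155,388.00 = CHF 27,969.84
Interest: CHF 155,388.00 × ((1 + 0.00055)^264 − 1) = CHF 155,388.00 × 0.15622465… = CHF 24,275.4358…
Total = CHF 155,388.00 + CHF 27,969.8400 + CHF 24,275.4358… = CHF 207,633.28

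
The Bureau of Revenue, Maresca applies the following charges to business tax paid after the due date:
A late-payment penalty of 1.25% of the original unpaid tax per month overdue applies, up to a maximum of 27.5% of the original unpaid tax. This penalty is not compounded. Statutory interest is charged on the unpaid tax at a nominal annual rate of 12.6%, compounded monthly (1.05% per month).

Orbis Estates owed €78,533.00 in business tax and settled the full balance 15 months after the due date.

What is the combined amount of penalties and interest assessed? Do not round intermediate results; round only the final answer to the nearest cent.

Penalty: 15 × 1.25% × €78,533.00 = €14,724.94… (below the 27.5% cap of €21,596.58…)
Interest: €78,533.00 × ((1 + 0.0105)^15 − 1) = €78,533.00 × 0.1696200… = €13,320.7636…
Penalties + interest = €14,724.9375 + €13,320.7636… = €28,045.70

€28,045.70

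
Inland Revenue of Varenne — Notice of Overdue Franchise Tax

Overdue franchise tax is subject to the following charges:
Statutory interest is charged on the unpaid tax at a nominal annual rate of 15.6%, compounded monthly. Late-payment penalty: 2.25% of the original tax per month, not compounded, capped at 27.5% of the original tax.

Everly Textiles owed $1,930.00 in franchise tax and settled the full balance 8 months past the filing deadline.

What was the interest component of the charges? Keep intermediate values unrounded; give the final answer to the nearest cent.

$210.09

Interest (15.6%/yr ÷ 12 = 1.3%/month): $1,930.00 × ((1 + 0.013)^8 − 1) = $210.0941…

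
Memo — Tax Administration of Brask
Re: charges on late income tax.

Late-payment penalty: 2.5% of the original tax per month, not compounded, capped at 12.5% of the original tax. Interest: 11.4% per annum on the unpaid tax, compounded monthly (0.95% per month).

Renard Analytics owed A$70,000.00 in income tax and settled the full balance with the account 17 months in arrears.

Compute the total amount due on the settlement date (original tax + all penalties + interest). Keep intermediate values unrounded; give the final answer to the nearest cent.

A$90,956.38

Penalty (uncapped): 17 × 2.5% × A$70,000.00 = A$29,750.00; cap = 12.5% × A$70,000.00 = A$8,750.00 → penalty = A$8,750.00
Interest: A$70,000.00 × ((1 + 0.0095)^17 − 1) = A$70,000.00 × 0.1743769… = A$12,206.3822…
Total = A$70,000.00 + A$8,750.0000 + A$12,206.3822… = A$90,956.38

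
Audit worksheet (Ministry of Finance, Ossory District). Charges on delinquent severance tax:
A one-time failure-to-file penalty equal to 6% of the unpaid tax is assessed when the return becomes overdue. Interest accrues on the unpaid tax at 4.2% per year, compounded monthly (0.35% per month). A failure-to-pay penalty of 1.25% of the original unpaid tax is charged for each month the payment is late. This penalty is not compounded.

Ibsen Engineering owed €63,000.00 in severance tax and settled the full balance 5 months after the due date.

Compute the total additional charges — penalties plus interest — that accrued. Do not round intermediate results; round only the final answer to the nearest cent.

Failure-to-file penalty: 6% × €63,000.00 = €3,780.00
Failure-to-pay penalty = 1.25% × €63,000.00 × 5 mo = €3,937.50
Interest: €63,000.00 × ((1 + 0.0035)^5 − 1) = €63,000.00 × 0.0176229… = €1,110.2446…
Penalties + interest = €7,717.5000 + €1,110.2446… = €8,827.74

€8,827.74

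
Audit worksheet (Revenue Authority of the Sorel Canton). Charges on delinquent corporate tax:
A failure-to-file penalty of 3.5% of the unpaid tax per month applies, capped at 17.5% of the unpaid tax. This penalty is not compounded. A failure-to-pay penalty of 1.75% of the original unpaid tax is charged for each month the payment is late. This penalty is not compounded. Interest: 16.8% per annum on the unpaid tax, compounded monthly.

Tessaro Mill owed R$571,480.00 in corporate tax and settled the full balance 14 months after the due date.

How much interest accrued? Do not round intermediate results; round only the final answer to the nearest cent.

Interest (16.8%/yr ÷ 12 = 1.4%/month): R$571,480.00 × ((1 + 0.014)^14 − 1) = R$122,796.4050…

R$122,796.41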